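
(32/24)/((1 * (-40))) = -1/30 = -0.03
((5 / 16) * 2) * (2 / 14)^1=5 / 56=0.09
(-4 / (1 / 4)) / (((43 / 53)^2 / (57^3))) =-8323314192 / 1849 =-4501522.01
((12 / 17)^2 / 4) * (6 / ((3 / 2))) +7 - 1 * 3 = 1300 / 289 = 4.50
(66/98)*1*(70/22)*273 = 585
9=9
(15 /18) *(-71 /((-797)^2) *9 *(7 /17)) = -0.00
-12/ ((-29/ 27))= 11.17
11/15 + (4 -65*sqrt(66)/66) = 71/15 -65*sqrt(66)/66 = -3.27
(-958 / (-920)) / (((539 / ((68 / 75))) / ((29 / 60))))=236147 / 278932500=0.00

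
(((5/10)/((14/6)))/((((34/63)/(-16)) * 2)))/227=-54/3859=-0.01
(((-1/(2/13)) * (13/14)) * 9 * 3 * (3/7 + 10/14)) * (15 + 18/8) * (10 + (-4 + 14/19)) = -21643.62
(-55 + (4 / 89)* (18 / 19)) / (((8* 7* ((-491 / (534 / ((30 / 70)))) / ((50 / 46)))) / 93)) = 216069225 / 858268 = 251.75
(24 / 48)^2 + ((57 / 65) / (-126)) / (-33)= 45083 / 180180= 0.25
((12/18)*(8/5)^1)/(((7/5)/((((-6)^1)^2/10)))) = 96/35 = 2.74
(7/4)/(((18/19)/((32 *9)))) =532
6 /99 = 2 /33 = 0.06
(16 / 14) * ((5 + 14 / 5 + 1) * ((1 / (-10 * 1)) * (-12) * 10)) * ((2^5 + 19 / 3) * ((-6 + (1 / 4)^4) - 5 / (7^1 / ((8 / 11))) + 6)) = -2385.19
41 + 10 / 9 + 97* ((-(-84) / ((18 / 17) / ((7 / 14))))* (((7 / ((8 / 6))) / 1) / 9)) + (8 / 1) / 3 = 9157 / 4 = 2289.25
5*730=3650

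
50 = 50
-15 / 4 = -3.75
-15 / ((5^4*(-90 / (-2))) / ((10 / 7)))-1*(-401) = 1052623 / 2625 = 401.00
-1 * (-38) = 38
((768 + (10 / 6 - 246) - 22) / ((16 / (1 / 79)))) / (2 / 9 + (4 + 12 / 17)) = 76755 / 953056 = 0.08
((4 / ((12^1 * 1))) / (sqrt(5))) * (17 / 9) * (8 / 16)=17 * sqrt(5) / 270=0.14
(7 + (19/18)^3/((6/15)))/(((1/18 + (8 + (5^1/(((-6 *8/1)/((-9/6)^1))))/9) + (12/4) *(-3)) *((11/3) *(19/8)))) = -1855088/1506681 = -1.23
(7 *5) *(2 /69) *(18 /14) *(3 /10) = 9 /23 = 0.39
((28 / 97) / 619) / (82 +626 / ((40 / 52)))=140 / 268932597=0.00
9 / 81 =1 / 9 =0.11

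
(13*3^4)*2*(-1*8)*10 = -168480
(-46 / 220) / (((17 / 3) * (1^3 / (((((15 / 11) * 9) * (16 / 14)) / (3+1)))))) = -0.13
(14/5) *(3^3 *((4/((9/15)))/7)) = 72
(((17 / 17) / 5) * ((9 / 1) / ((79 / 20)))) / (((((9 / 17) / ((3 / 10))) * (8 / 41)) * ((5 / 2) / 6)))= 3.18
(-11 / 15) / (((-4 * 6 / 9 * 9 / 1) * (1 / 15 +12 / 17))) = 187 / 4728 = 0.04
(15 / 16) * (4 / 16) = 0.23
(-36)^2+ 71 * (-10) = 586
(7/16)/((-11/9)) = -63/176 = -0.36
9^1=9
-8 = -8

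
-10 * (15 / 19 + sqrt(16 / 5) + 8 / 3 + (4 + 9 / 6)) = -5105 / 57 - 8 * sqrt(5) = -107.45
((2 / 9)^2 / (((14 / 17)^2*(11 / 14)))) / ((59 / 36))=2312 / 40887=0.06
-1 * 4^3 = -64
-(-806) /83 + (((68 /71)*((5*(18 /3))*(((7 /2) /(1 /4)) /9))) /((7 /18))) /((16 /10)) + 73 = 910715 /5893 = 154.54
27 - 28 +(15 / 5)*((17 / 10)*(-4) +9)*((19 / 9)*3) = 204 / 5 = 40.80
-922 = -922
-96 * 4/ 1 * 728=-279552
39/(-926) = -39/926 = -0.04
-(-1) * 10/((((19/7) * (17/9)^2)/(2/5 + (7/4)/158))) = 736533/1735156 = 0.42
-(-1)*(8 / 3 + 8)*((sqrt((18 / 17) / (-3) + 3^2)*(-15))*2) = -2240*sqrt(51) / 17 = -940.99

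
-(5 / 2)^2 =-25 / 4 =-6.25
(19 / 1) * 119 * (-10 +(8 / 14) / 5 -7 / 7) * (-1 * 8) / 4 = 49225.20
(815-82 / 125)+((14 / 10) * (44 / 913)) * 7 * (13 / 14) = 8453369 / 10375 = 814.78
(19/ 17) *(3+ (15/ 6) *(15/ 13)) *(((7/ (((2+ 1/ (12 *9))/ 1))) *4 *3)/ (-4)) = -27702/ 403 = -68.74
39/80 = 0.49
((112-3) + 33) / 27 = 142 / 27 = 5.26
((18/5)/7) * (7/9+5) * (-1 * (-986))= 102544/35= 2929.83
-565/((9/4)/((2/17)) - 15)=-4520/33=-136.97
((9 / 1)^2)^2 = 6561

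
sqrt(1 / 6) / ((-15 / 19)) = -19 * sqrt(6) / 90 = -0.52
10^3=1000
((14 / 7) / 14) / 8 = 0.02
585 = 585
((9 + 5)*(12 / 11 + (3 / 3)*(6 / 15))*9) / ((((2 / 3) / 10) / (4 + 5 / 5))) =14089.09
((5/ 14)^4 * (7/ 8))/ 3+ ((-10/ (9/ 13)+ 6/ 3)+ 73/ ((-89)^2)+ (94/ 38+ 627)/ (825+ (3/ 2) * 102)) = -114252460104725/ 9693214376832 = -11.79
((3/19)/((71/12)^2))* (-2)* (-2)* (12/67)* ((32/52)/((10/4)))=331776/417117545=0.00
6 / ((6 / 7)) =7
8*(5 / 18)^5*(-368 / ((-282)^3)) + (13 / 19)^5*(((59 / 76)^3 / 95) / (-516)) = -3569197597787035805321 / 2939887549299636560051216640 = -0.00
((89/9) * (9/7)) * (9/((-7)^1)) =-801/49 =-16.35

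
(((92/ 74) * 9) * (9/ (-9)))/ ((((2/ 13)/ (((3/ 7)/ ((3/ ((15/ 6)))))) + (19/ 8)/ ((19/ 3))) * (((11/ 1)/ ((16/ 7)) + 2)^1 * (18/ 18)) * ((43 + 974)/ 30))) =-11481600/ 190950451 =-0.06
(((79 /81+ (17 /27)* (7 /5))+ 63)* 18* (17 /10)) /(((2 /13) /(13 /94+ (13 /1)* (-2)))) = -14111972017 /42300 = -333616.36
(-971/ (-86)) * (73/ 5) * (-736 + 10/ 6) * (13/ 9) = -2030018237/ 11610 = -174850.84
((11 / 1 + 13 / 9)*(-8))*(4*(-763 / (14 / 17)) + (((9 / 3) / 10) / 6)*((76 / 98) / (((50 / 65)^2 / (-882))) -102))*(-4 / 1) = -1688466304 / 1125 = -1500858.94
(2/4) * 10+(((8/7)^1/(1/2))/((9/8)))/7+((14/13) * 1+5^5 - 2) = 17940662/5733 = 3129.37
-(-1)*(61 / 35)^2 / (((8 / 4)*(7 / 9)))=1.95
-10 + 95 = 85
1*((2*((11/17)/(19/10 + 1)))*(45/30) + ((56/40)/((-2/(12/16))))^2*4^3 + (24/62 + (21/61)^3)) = 1624966501968/86723765575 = 18.74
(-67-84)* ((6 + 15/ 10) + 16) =-7097/ 2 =-3548.50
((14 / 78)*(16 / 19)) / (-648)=-14 / 60021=-0.00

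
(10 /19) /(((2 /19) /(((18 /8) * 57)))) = 2565 /4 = 641.25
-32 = -32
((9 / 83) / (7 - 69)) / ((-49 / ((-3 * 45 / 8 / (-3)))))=405 / 2017232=0.00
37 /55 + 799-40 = 41782 /55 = 759.67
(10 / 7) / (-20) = -1 / 14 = -0.07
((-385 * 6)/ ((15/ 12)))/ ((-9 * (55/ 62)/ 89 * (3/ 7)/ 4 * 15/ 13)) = 112478912/ 675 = 166635.43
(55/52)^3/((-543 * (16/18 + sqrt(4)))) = -499125/661701248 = -0.00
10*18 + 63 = 243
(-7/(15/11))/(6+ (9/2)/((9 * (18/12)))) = -77/95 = -0.81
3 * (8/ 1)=24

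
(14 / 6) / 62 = 7 / 186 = 0.04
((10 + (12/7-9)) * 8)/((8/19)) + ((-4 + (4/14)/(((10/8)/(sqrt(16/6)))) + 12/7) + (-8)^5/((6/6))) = -229031/7 + 16 * sqrt(6)/105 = -32718.34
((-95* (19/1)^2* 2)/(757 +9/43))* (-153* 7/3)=105292509/3256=32337.99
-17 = -17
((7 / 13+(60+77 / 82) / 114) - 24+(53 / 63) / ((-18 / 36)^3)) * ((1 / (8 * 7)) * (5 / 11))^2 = -99585725 / 50967012096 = -0.00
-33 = -33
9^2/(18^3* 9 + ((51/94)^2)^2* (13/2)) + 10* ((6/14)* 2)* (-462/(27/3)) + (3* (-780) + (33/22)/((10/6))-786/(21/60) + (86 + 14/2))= -4990311488142009/1011861509890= -4931.81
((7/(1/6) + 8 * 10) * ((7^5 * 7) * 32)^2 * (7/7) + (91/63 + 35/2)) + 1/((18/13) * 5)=77812394735094619/45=1729164327446547.09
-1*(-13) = 13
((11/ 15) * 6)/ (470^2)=0.00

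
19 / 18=1.06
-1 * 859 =-859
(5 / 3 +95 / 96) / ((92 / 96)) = 255 / 92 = 2.77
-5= -5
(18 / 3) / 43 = 6 / 43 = 0.14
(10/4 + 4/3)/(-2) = -23/12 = -1.92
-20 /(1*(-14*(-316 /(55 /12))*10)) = -0.00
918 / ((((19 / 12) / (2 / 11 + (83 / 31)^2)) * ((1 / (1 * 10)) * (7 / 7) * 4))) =10654.20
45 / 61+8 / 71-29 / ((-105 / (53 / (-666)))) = 250895443 / 302866830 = 0.83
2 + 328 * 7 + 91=2389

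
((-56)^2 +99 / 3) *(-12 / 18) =-6338 / 3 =-2112.67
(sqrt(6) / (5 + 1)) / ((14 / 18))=3 * sqrt(6) / 14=0.52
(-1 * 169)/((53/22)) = -3718/53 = -70.15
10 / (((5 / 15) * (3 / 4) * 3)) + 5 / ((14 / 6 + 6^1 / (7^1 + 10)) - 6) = 5995 / 507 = 11.82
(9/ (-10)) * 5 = -9/ 2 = -4.50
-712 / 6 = -356 / 3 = -118.67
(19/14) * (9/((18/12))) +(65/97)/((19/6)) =107781/12901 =8.35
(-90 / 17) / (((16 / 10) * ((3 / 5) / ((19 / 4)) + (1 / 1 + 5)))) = -7125 / 13192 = -0.54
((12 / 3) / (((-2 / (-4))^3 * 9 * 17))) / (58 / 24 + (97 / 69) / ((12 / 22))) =2944 / 70295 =0.04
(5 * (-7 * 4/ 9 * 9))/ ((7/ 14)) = -280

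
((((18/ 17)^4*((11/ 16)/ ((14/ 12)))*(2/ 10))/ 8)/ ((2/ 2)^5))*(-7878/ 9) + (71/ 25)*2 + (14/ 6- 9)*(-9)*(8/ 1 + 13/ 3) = 21324176133/ 29232350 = 729.47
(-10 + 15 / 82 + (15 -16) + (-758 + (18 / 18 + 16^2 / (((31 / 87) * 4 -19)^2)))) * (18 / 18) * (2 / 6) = -49011306251 / 191702962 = -255.66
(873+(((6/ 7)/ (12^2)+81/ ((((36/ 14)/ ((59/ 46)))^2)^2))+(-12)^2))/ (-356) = -41513910275095/ 14460535176192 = -2.87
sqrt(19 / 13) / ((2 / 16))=8 *sqrt(247) / 13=9.67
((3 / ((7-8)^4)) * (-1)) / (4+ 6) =-3 / 10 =-0.30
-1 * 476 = -476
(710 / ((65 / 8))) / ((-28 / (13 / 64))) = -71 / 112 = -0.63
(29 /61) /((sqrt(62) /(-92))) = -1334 *sqrt(62) /1891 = -5.55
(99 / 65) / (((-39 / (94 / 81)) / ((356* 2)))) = -736208 / 22815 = -32.27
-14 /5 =-2.80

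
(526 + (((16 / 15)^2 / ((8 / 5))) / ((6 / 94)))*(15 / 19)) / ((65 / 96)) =789.85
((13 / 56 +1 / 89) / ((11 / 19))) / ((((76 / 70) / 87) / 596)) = 78620595 / 3916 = 20076.76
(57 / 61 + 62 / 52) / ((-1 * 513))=-3373 / 813618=-0.00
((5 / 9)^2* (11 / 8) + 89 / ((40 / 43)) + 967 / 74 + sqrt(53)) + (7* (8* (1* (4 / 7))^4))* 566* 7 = sqrt(53) + 69801159803 / 2937060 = 23772.94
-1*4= -4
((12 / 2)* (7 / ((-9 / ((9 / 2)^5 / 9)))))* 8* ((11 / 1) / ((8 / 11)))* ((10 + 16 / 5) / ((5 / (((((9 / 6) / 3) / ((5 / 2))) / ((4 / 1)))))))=-61128837 / 4000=-15282.21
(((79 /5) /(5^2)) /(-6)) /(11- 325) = 79 /235500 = 0.00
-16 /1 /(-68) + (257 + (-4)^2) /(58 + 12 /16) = 19504 /3995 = 4.88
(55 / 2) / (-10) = -11 / 4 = -2.75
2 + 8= 10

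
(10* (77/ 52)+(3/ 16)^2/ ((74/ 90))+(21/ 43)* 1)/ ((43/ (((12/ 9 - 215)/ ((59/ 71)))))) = -3696254644541/ 40299088128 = -91.72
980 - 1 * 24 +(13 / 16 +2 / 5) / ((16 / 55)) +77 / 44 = 246251 / 256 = 961.92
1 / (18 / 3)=1 / 6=0.17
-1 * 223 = -223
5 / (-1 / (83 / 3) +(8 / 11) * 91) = 4565 / 60391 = 0.08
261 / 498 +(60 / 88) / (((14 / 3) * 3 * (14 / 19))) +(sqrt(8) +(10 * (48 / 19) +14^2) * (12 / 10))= 2 * sqrt(2) +9047635269 / 34000120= 268.93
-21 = -21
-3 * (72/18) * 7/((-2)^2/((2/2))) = -21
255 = 255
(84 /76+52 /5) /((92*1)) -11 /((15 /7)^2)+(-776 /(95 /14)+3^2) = -107.63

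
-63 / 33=-21 / 11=-1.91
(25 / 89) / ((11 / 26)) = 650 / 979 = 0.66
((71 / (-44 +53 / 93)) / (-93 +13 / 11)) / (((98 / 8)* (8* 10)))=72633 / 3997802200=0.00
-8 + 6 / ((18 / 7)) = -17 / 3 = -5.67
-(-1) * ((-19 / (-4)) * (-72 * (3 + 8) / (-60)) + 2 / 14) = 4399 / 70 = 62.84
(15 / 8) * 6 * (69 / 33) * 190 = 4469.32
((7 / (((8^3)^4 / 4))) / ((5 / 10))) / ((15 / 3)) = 7 / 42949672960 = 0.00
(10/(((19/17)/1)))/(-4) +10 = 295/38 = 7.76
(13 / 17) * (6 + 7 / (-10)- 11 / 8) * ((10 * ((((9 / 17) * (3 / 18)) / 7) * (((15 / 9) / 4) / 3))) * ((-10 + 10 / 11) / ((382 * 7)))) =-255125 / 1428108528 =-0.00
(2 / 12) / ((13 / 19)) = 19 / 78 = 0.24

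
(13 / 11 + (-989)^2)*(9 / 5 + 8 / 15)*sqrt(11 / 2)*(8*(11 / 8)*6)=353260576.64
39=39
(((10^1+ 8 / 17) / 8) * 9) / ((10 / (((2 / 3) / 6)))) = 89 / 680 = 0.13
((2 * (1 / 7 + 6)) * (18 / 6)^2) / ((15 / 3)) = 774 / 35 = 22.11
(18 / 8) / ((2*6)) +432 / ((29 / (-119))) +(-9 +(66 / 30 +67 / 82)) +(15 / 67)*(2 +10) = -1775.80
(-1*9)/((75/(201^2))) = -121203/25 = -4848.12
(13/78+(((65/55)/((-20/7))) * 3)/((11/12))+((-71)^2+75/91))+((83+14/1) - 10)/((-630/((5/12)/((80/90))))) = 53281672897/10570560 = 5040.57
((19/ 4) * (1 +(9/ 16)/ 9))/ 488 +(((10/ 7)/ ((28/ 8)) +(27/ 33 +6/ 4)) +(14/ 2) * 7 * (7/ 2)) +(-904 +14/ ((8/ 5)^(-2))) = -292038458967/ 420851200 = -693.92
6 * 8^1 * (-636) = -30528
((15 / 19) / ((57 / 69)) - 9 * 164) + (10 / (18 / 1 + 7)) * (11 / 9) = -23954153 / 16245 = -1474.56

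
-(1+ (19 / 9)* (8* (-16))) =2423 / 9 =269.22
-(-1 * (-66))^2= -4356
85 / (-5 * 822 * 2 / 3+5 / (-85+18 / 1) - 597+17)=-0.03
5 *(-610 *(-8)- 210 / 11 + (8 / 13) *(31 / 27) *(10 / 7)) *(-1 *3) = -657015350 / 9009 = -72928.78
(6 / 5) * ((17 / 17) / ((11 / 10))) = 12 / 11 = 1.09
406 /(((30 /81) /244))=1337364 /5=267472.80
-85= -85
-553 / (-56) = 79 / 8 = 9.88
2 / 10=1 / 5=0.20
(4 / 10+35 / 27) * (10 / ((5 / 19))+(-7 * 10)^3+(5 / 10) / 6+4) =-188489671 / 324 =-581758.24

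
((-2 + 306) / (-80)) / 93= -19 / 465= -0.04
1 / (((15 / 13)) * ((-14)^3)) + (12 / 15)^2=131647 / 205800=0.64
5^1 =5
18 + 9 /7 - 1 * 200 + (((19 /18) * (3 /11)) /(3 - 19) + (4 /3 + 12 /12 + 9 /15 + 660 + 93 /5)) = 6169869 /12320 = 500.80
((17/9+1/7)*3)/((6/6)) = 128/21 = 6.10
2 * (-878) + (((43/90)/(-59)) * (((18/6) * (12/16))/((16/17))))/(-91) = -6033896229/3436160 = -1756.00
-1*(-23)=23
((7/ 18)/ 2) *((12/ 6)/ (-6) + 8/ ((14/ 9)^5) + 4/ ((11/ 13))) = 11696677/ 11409552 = 1.03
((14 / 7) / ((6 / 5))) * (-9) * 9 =-135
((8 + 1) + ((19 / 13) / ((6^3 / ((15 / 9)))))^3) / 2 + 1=6575788196639 / 1195597698048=5.50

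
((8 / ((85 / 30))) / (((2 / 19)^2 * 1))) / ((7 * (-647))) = -4332 / 76993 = -0.06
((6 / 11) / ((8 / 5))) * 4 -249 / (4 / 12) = -745.64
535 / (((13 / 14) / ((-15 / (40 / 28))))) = -78645 / 13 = -6049.62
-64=-64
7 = 7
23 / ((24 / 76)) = 437 / 6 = 72.83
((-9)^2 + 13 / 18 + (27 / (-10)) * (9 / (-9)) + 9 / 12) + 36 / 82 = 631811 / 7380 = 85.61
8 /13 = 0.62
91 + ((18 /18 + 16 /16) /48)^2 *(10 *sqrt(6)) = 5 *sqrt(6) /288 + 91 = 91.04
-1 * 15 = -15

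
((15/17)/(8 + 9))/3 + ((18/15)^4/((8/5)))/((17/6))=17149/36125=0.47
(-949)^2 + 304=900905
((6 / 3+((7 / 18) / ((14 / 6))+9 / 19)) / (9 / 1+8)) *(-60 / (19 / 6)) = -18060 / 6137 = -2.94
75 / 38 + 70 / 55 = 1357 / 418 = 3.25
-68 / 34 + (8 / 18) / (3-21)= -164 / 81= -2.02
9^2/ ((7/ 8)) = 648/ 7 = 92.57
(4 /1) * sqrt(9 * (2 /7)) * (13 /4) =39 * sqrt(14) /7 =20.85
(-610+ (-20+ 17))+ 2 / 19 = -11645 / 19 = -612.89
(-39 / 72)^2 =169 / 576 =0.29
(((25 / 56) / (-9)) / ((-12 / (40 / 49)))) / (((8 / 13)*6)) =1625 / 1778112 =0.00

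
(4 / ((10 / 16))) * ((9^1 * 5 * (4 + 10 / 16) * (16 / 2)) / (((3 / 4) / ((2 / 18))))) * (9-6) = 4736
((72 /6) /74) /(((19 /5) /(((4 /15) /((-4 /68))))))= -136 /703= -0.19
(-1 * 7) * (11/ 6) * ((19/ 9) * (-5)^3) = 182875/ 54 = 3386.57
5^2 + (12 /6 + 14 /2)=34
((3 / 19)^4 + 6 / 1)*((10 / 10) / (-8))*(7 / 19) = -0.28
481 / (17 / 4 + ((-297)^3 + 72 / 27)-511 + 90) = -5772 / 314381845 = -0.00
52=52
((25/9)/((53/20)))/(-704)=-125/83952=-0.00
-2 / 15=-0.13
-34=-34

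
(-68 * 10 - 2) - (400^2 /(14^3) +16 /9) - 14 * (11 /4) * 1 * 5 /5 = -4819343 /6174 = -780.59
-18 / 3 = -6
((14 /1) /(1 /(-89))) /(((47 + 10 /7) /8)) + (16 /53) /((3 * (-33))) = -122040032 /592911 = -205.83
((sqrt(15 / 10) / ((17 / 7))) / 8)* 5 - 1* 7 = -7+ 35* sqrt(6) / 272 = -6.68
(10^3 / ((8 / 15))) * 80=150000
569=569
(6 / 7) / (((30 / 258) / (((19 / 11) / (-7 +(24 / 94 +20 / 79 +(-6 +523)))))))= 9100563 / 364887215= 0.02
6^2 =36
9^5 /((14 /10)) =295245 /7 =42177.86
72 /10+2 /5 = 7.60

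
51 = 51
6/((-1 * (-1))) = 6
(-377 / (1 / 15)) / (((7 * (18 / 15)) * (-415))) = 1.62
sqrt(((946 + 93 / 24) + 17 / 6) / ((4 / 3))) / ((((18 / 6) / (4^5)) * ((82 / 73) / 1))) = 4672 * sqrt(45730) / 123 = 8122.66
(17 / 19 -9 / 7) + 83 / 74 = 7191 / 9842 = 0.73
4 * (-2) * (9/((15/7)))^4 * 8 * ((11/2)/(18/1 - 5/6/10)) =-821487744/134375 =-6113.40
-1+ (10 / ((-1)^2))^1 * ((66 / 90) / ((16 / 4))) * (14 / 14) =5 / 6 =0.83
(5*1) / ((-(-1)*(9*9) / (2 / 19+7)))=25 / 57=0.44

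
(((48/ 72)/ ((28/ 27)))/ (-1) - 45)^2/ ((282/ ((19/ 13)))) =2586033/ 239512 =10.80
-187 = -187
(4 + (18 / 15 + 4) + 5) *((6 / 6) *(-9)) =-639 / 5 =-127.80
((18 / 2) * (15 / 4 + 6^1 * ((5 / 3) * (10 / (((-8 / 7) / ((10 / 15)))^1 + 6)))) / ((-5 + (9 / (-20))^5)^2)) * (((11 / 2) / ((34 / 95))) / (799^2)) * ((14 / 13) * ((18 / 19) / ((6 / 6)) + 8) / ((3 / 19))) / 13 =2340800000000000000 / 2140309392876412976413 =0.00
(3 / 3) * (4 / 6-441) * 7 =-9247 / 3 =-3082.33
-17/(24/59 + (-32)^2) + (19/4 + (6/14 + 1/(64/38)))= 9740531/1692320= 5.76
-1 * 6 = -6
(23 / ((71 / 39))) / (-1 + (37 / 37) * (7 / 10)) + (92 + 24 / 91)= 324026 / 6461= 50.15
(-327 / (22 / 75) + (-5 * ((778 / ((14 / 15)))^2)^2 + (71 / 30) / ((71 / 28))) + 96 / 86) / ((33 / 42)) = -82246200005645031691 / 26769435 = -3072392077219.60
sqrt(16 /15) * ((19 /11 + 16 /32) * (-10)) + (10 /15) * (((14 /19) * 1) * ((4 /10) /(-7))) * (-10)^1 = -22.72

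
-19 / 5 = -3.80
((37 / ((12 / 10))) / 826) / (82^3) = 185 / 2732579808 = 0.00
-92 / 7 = -13.14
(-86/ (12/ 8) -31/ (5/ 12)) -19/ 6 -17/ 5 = -1383/ 10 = -138.30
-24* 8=-192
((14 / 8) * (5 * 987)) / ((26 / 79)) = 2729055 / 104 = 26240.91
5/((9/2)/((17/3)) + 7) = 34/53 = 0.64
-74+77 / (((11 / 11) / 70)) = 5316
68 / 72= 17 / 18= 0.94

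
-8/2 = -4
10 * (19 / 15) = 38 / 3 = 12.67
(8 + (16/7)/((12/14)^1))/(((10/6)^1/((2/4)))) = 16/5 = 3.20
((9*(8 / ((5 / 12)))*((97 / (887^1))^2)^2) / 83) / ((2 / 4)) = 0.00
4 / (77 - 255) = -2 / 89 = -0.02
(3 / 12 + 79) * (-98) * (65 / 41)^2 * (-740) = 24281962250 / 1681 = 14444950.77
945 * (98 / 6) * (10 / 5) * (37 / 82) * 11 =6282045 / 41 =153220.61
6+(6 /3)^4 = 22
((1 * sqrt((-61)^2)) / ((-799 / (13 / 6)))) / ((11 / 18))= -2379 / 8789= -0.27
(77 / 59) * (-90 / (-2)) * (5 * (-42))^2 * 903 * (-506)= -69820040367000 / 59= -1183390514694.92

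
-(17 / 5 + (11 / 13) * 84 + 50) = -8091 / 65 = -124.48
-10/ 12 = -5/ 6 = -0.83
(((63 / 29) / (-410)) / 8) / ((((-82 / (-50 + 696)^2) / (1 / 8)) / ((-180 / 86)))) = -59154543 / 67078624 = -0.88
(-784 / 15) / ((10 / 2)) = -784 / 75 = -10.45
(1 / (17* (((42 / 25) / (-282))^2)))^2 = 1906125390625 / 693889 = 2747017.74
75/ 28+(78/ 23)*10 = 36.59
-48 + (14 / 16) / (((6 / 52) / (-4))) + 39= -118 / 3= -39.33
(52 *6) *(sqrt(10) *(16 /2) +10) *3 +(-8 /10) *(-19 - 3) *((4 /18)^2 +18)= 3919456 /405 +7488 *sqrt(10)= 33356.80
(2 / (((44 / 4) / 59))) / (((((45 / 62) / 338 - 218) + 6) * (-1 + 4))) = -2472808 / 146606691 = -0.02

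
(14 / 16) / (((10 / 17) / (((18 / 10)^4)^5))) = 189630.01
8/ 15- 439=-6577/ 15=-438.47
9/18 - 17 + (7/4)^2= -215/16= -13.44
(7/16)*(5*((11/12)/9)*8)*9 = 385/24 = 16.04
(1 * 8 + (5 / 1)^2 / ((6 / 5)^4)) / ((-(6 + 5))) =-2363 / 1296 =-1.82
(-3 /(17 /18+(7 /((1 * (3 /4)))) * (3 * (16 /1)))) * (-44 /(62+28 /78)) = 11583 /2456624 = 0.00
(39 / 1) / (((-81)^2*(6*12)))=13 / 157464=0.00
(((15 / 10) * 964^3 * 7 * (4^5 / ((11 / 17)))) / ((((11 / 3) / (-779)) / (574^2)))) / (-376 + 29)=126081618731873853898752 / 41987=3002872763757207085.50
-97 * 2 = -194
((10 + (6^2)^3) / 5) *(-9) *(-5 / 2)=209997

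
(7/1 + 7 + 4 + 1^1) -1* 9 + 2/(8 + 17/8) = 826/81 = 10.20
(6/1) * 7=42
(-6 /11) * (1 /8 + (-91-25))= 2781 /44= 63.20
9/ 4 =2.25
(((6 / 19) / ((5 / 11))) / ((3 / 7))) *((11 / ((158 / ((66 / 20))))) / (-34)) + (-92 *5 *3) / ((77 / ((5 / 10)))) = -1762825227 / 196480900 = -8.97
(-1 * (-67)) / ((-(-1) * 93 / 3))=67 / 31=2.16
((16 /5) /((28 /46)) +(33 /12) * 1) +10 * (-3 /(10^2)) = 1079 /140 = 7.71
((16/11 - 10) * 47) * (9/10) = -19881/55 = -361.47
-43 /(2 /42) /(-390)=301 /130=2.32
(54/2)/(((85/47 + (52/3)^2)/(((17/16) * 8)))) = 194157/255706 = 0.76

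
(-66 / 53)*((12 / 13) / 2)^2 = -2376 / 8957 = -0.27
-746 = -746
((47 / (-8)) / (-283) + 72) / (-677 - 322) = -163055 / 2261736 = -0.07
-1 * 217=-217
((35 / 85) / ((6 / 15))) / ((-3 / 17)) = -5.83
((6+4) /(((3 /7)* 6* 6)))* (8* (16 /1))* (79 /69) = 176960 /1863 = 94.99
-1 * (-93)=93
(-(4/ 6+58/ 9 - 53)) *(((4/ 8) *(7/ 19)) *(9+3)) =5782/ 57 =101.44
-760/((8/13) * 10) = -123.50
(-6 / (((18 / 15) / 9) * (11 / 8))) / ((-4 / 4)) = 360 / 11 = 32.73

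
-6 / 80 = -3 / 40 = -0.08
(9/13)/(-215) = -9/2795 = -0.00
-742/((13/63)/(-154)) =7198884/13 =553760.31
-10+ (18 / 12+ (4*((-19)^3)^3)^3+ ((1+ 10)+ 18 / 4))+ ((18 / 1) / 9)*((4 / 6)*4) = -6451318069144406077961485307761946651 / 3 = -2150439356381468692653828000000000000.00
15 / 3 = 5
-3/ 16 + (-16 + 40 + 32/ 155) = 59567/ 2480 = 24.02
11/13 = 0.85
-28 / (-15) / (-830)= -14 / 6225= -0.00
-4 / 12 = -1 / 3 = -0.33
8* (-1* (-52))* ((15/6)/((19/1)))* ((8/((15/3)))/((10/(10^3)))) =166400/19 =8757.89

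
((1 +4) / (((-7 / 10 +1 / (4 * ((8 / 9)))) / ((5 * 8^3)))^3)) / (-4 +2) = 171798691840000000 / 300763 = 571209529895.63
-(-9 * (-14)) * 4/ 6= -84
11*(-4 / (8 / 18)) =-99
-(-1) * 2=2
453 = 453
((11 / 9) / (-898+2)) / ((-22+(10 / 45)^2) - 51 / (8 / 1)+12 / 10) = 495 / 9843344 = 0.00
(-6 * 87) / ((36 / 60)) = -870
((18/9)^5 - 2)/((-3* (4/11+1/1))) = -22/3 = -7.33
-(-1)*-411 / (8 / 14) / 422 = -2877 / 1688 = -1.70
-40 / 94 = -20 / 47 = -0.43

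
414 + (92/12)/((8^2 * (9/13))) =715691/1728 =414.17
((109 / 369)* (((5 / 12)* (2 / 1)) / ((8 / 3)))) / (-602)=-0.00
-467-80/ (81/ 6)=-12769/ 27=-472.93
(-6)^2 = 36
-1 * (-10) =10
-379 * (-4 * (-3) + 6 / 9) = -14402 / 3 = -4800.67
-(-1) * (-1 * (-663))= 663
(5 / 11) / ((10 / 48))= 24 / 11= 2.18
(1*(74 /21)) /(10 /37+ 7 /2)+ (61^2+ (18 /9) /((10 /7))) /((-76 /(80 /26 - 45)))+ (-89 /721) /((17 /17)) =306190569574 /149058819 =2054.16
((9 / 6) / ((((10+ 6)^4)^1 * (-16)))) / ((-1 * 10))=3 / 20971520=0.00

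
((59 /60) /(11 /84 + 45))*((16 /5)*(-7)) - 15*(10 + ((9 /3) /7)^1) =-104102417 /663425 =-156.92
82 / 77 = 1.06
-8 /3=-2.67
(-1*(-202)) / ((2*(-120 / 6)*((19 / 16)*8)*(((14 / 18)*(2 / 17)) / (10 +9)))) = -15453 / 140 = -110.38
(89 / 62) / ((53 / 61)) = 5429 / 3286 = 1.65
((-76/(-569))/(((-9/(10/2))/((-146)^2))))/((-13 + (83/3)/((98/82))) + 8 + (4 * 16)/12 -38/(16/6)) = -1587615680/9267303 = -171.31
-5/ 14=-0.36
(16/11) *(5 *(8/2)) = 320/11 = 29.09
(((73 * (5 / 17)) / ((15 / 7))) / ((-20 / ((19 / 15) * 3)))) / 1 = -9709 / 5100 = -1.90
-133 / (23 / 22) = -2926 / 23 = -127.22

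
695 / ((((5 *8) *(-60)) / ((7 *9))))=-2919 / 160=-18.24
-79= -79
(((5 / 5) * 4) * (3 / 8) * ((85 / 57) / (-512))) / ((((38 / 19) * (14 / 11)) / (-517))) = 483395 / 544768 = 0.89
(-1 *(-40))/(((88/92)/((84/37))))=38640/407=94.94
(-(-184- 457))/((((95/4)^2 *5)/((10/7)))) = 20512/63175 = 0.32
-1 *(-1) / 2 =1 / 2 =0.50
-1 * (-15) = 15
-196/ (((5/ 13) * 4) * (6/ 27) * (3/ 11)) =-21021/ 10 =-2102.10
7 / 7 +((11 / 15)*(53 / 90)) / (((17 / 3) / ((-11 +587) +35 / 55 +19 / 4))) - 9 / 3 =431531 / 10200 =42.31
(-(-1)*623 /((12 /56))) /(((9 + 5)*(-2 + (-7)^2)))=623 /141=4.42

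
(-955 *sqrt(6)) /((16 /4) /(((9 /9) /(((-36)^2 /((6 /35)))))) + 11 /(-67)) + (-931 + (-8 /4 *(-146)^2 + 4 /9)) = -392063 /9 - 63985 *sqrt(6) /2026069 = -43562.63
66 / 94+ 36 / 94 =51 / 47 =1.09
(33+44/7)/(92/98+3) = 1925/193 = 9.97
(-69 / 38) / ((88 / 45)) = -3105 / 3344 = -0.93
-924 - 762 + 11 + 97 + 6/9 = -4732/3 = -1577.33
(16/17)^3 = 4096/4913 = 0.83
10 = 10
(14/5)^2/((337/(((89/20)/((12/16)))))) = 17444/126375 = 0.14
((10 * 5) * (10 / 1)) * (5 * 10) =25000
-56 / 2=-28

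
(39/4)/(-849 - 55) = -39/3616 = -0.01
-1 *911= -911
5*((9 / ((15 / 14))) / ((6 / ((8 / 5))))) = 56 / 5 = 11.20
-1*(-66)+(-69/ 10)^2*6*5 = 14943/ 10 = 1494.30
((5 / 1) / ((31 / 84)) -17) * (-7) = 749 / 31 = 24.16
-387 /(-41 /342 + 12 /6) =-132354 /643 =-205.84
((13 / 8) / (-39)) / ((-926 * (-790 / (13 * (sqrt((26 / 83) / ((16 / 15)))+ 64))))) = -26 / 548655 - 13 * sqrt(32370) / 5828910720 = -0.00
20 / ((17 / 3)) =60 / 17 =3.53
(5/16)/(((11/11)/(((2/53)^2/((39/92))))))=115/109551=0.00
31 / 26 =1.19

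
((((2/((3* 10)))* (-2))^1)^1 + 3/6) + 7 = 221/30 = 7.37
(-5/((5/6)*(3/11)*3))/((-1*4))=11/6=1.83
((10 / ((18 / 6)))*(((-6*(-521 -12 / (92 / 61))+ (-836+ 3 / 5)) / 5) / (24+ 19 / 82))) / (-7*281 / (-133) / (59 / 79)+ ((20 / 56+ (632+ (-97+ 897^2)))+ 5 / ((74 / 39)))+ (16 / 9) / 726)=3485960412471999 / 43629082996099146445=0.00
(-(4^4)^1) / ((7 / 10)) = -2560 / 7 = -365.71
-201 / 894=-67 / 298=-0.22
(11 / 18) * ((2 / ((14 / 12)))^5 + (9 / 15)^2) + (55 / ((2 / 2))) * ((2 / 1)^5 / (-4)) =-361965923 / 840350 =-430.73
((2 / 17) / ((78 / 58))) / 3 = 58 / 1989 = 0.03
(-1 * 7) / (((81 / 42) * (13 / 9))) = -98 / 39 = -2.51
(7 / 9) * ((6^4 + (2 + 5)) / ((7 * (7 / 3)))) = 1303 / 21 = 62.05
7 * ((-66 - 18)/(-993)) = 196/331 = 0.59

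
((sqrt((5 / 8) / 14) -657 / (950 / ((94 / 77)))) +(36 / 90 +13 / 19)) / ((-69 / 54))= -157968 / 841225 -9 * sqrt(35) / 322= -0.35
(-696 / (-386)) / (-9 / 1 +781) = 87 / 37249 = 0.00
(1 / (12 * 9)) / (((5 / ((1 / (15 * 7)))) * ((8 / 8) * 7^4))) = 1 / 136136700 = 0.00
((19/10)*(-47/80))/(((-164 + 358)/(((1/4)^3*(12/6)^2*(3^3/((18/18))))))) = -24111/2483200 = -0.01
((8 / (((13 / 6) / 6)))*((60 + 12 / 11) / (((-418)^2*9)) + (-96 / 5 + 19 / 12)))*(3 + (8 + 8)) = -12189068808 / 1643785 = -7415.25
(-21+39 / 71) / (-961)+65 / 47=4503259 / 3206857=1.40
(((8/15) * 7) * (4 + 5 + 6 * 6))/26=84/13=6.46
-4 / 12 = -1 / 3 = -0.33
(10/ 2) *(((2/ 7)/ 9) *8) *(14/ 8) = 20/ 9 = 2.22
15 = 15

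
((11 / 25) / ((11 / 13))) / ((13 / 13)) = 13 / 25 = 0.52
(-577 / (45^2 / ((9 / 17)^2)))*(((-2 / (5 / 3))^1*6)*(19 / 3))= 131556 / 36125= 3.64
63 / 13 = 4.85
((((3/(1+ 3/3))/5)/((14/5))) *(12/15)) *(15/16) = 0.08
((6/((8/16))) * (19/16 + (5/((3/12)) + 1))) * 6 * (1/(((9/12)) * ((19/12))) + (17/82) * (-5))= -968085/3116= -310.68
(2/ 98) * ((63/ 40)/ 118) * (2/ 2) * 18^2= 729/ 8260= 0.09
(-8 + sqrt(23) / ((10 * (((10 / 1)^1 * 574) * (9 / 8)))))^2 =(516600 - sqrt(23))^2 / 4169930625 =64.00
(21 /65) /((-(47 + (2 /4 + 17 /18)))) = -189 /28340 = -0.01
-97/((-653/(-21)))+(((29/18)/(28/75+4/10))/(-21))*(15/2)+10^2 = 96.14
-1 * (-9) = 9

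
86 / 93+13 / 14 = 2413 / 1302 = 1.85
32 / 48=2 / 3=0.67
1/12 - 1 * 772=-9263/12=-771.92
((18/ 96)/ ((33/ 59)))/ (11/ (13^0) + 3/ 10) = 295/ 9944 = 0.03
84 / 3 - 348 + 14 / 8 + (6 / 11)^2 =-153889 / 484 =-317.95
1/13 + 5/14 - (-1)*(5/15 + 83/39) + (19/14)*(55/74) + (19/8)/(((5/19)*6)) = 4370467/808080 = 5.41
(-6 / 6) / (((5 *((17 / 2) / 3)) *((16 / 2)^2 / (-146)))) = 219 / 1360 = 0.16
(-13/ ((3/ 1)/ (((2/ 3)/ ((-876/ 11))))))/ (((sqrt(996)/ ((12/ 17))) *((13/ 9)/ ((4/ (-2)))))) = -22 *sqrt(249)/ 309009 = -0.00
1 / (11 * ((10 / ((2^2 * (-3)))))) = -6 / 55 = -0.11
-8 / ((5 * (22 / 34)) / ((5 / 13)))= -136 / 143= -0.95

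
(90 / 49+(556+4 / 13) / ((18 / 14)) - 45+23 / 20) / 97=44794279 / 11122020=4.03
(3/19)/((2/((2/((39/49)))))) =49/247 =0.20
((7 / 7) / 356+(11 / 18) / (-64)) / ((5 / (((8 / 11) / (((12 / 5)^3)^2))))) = -2159375 / 420952080384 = -0.00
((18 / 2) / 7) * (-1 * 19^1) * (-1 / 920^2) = 171 / 5924800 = 0.00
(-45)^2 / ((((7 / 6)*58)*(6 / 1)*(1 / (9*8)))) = 72900 / 203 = 359.11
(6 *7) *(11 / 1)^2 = 5082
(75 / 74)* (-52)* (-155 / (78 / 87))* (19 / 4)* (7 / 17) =44837625 / 2516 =17821.00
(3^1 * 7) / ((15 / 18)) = 25.20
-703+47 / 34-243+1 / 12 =-192685 / 204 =-944.53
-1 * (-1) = 1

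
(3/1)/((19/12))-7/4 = 11/76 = 0.14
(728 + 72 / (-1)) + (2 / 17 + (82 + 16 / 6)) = 740.78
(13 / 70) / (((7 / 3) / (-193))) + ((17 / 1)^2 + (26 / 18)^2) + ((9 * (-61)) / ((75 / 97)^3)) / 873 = 34029799619 / 124031250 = 274.36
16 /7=2.29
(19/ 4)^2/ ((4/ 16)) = 361/ 4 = 90.25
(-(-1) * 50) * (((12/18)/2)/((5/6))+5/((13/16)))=4260/13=327.69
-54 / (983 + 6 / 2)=-27 / 493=-0.05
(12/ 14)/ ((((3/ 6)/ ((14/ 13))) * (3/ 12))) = 96/ 13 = 7.38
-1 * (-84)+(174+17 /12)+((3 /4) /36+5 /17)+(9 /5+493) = 1026163 /1360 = 754.53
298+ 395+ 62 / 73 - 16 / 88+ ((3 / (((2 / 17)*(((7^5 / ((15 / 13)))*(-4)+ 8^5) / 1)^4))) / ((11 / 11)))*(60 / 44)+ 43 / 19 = 454293492976473672288937092863 / 652785575481173320355090944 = 695.93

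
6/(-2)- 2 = -5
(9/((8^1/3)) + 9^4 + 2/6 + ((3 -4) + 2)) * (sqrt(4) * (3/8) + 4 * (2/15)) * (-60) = -12133429/24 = -505559.54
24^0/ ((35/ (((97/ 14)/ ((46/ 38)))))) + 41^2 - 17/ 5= 3781679/ 2254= 1677.76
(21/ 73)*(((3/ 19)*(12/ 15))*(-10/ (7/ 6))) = -432/ 1387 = -0.31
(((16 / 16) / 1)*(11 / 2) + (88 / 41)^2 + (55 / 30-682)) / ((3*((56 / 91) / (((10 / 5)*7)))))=-76874798 / 15129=-5081.29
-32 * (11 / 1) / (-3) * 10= 3520 / 3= 1173.33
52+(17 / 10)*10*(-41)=-645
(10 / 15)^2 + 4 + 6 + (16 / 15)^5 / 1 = 11.83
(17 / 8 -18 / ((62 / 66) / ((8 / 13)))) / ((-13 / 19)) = 592135 / 41912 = 14.13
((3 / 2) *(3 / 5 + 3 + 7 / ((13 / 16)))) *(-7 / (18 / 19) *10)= -52801 / 39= -1353.87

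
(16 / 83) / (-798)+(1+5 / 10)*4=198694 / 33117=6.00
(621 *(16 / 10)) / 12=414 / 5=82.80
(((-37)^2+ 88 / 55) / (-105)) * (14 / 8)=-6853 / 300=-22.84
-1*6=-6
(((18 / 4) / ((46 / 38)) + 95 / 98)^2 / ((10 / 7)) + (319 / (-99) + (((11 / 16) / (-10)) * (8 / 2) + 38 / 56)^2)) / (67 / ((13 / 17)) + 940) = 0.01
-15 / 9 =-5 / 3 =-1.67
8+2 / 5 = 42 / 5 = 8.40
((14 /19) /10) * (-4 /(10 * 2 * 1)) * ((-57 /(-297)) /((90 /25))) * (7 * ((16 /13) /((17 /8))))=-3136 /984555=-0.00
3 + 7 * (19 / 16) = 181 / 16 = 11.31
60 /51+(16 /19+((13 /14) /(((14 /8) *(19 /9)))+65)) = 67.27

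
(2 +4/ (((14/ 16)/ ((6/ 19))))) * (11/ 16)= 2519/ 1064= 2.37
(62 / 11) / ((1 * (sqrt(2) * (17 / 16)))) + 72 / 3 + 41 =496 * sqrt(2) / 187 + 65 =68.75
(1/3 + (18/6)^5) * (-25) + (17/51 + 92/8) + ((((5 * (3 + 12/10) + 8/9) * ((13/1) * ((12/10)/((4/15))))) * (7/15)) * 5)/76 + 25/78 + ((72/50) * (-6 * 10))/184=-6032.34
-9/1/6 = -3/2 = -1.50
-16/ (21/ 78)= -59.43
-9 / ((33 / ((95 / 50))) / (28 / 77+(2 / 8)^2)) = -855 / 3872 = -0.22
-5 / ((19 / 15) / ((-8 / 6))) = 100 / 19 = 5.26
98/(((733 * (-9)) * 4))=-49/13194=-0.00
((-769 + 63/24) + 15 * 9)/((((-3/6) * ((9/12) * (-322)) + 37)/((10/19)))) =-2.11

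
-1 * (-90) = 90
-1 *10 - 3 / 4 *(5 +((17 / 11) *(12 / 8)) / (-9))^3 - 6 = -36797545 / 383328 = -95.99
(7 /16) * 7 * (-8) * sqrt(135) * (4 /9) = -98 * sqrt(15) /3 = -126.52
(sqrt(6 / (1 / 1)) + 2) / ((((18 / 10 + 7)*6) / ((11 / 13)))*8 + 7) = 10 / 2531 + 5*sqrt(6) / 2531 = 0.01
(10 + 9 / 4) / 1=49 / 4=12.25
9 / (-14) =-9 / 14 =-0.64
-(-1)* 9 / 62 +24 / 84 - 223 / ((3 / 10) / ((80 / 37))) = -77404843 / 48174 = -1606.78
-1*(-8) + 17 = 25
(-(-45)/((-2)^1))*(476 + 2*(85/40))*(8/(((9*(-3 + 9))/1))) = -9605/6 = -1600.83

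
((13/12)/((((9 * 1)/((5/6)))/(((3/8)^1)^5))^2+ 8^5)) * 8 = 8775/2180661248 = 0.00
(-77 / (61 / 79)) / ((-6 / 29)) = 176407 / 366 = 481.99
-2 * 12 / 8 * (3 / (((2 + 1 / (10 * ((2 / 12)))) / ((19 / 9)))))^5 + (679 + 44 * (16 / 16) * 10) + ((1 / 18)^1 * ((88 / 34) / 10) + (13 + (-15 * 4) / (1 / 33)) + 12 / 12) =-2822907441203 / 2556352305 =-1104.27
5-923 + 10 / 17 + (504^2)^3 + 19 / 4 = 1114530945489112467 / 68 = 16390160963075183.34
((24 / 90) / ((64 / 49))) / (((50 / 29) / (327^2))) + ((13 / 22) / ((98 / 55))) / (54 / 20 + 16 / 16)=91826748539 / 7252000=12662.27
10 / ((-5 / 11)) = -22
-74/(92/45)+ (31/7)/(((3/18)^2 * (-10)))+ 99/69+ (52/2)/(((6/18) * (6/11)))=148597/1610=92.30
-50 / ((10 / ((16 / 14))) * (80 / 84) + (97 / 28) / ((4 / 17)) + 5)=-16800 / 9427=-1.78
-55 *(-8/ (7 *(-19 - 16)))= -88/ 49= -1.80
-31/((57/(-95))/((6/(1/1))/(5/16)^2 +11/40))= 3188.61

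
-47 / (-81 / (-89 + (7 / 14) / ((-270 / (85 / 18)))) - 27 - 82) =173033 / 397939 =0.43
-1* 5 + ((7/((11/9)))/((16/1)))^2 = -150911/30976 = -4.87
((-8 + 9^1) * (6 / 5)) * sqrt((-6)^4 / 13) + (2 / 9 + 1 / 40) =89 / 360 + 216 * sqrt(13) / 65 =12.23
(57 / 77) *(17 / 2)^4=4760697 / 1232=3864.20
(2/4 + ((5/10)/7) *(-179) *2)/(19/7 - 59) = 351/788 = 0.45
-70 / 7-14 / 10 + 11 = -2 / 5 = -0.40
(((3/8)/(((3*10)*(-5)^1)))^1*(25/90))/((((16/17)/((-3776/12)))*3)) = 1003/12960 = 0.08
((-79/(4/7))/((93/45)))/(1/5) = -41475/124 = -334.48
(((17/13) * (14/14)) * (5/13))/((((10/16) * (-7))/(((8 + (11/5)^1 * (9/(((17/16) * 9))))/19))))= -6848/112385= -0.06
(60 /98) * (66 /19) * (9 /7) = 17820 /6517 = 2.73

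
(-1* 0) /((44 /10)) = 0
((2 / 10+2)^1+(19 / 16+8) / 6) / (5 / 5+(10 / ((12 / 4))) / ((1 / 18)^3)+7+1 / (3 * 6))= 5373 / 28005200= 0.00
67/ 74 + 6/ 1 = 511/ 74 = 6.91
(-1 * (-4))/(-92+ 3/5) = -20/457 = -0.04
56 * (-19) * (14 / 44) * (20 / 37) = -74480 / 407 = -183.00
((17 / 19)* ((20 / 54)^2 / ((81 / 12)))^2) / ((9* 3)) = 2720000 / 198746710857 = 0.00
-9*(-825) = 7425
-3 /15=-1 /5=-0.20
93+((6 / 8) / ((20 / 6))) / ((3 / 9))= 93.68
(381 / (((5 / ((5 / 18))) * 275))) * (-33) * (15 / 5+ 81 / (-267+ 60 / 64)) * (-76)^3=1421623776 / 473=3005547.10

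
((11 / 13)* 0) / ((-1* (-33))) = 0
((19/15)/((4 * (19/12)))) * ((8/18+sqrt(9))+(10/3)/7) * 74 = 18278/315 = 58.03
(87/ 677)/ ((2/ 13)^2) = 14703/ 2708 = 5.43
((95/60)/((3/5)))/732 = 95/26352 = 0.00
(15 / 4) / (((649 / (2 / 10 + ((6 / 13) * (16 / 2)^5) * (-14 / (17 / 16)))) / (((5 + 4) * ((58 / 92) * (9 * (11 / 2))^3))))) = -15208746910391133 / 19193408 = -792394290.29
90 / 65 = 18 / 13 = 1.38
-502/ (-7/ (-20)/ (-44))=441760/ 7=63108.57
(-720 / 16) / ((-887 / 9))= 405 / 887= 0.46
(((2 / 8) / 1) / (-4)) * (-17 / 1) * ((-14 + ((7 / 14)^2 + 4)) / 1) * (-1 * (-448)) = -4641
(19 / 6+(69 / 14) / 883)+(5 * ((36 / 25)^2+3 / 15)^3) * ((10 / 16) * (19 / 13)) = 1070659884890137 / 18832734375000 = 56.85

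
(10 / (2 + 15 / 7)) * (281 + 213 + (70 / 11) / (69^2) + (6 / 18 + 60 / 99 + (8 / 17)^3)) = 8916210231950 / 7461662967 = 1194.94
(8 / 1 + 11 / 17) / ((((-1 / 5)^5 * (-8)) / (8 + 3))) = 5053125 / 136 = 37155.33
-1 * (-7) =7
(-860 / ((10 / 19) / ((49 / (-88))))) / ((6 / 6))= 40033 / 44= 909.84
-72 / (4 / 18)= -324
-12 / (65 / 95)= -228 / 13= -17.54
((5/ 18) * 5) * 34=425/ 9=47.22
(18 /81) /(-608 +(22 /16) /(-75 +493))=-608 /1663479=-0.00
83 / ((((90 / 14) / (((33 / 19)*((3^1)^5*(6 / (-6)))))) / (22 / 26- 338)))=2268951993 / 1235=1837208.09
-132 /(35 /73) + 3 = -9531 /35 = -272.31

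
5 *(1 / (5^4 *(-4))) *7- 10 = -5007 / 500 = -10.01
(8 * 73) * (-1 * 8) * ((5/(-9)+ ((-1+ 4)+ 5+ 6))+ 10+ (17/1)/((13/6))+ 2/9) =-5741888/39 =-147227.90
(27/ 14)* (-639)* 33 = -569349/ 14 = -40667.79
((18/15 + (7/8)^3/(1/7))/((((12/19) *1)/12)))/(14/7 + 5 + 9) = 286463/40960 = 6.99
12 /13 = 0.92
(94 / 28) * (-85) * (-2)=3995 / 7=570.71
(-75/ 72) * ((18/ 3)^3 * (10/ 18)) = -125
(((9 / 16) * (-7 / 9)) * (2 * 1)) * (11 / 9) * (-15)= 385 / 24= 16.04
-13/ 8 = -1.62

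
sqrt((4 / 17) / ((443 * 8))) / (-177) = -sqrt(15062) / 2665974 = -0.00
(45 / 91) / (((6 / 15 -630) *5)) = -45 / 286468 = -0.00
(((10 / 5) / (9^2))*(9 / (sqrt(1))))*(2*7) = 28 / 9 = 3.11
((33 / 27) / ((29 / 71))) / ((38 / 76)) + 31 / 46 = 79943 / 12006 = 6.66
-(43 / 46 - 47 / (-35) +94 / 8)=-45169 / 3220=-14.03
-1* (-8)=8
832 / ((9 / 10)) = 8320 / 9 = 924.44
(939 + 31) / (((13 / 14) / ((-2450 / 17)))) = -33271000 / 221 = -150547.51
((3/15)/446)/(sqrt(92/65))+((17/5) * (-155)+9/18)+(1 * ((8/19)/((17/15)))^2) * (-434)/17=-1880092629/3547186+sqrt(1495)/102580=-530.02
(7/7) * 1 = 1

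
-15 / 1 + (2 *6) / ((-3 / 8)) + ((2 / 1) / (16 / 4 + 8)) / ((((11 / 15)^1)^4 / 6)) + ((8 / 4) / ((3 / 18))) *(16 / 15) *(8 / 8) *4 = 560586 / 73205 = 7.66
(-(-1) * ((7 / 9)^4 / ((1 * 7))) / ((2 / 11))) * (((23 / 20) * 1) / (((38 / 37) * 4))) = 3210823 / 39890880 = 0.08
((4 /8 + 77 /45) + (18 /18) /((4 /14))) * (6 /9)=3.81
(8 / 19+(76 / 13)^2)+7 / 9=1022341 / 28899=35.38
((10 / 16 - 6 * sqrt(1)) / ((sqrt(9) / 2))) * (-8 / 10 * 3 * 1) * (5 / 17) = 43 / 17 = 2.53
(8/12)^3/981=8/26487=0.00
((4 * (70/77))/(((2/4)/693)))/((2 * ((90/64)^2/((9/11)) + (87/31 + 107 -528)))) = -79994880/13198411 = -6.06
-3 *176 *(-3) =1584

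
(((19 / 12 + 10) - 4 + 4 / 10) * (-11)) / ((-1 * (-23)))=-5269 / 1380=-3.82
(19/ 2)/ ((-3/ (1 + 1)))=-19/ 3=-6.33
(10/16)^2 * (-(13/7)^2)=-4225/3136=-1.35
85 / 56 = 1.52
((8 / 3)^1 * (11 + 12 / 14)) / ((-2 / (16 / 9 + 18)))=-59096 / 189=-312.68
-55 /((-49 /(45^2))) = 111375 /49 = 2272.96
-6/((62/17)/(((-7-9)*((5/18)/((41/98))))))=66640/3813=17.48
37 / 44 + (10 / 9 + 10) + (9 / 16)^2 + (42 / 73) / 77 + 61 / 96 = 23887379 / 1850112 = 12.91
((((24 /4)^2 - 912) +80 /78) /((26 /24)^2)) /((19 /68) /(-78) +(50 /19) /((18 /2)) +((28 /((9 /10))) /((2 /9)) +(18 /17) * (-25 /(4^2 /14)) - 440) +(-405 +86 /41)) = 1561780680192 /1520376573365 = 1.03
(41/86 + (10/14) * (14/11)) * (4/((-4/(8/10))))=-2622/2365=-1.11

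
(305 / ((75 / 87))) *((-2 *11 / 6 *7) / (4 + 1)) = -136213 / 75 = -1816.17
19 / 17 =1.12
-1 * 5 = -5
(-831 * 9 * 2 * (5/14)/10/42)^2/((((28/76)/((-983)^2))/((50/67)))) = 2852628404501475/9008552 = 316657816.32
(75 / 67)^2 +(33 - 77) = -191891 / 4489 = -42.75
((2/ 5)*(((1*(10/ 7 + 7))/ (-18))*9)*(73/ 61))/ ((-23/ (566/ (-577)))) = -2437762/ 28333585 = -0.09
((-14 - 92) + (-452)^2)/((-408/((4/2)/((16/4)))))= -34033/136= -250.24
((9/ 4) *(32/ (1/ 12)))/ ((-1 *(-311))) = 864/ 311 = 2.78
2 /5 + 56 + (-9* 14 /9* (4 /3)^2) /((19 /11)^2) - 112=-1038742 /16245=-63.94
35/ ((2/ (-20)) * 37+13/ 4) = -700/ 9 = -77.78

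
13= 13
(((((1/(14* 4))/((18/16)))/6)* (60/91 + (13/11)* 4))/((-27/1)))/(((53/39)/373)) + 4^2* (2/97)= 124593016/673352757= 0.19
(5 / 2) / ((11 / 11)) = 5 / 2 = 2.50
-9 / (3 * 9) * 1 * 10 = -10 / 3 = -3.33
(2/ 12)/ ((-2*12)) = -1/ 144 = -0.01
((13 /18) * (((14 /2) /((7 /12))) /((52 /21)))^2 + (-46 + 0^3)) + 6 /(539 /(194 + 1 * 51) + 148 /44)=-37075 /1326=-27.96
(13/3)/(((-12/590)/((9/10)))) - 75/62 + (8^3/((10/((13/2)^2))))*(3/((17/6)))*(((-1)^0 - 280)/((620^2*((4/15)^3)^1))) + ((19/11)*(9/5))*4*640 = 356104901/46376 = 7678.65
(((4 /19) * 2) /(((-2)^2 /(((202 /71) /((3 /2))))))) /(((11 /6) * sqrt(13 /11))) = 1616 * sqrt(143) /192907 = 0.10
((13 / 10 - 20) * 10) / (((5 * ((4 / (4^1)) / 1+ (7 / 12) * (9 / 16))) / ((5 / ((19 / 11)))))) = -81.52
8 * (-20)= -160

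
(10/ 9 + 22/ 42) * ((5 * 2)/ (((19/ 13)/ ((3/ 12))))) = 6695/ 2394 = 2.80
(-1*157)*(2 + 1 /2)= -785 /2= -392.50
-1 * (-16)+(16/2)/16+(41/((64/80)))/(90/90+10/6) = 1143/32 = 35.72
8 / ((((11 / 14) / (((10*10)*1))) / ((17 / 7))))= 27200 / 11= 2472.73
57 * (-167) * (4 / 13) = -38076 / 13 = -2928.92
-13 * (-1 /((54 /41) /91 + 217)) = 48503 /809681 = 0.06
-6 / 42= -1 / 7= -0.14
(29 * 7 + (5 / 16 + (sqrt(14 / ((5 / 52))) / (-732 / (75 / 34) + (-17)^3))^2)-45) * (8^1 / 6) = 211.08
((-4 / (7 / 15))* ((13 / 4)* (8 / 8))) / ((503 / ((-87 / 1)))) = 16965 / 3521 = 4.82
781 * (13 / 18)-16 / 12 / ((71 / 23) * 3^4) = 19463117 / 34506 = 564.05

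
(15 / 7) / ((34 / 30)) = 225 / 119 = 1.89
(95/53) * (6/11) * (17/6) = 1615/583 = 2.77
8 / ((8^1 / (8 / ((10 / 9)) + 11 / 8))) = 343 / 40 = 8.58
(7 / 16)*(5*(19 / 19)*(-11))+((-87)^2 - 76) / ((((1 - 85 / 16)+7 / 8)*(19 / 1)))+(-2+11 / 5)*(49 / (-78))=-18116543 / 130416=-138.91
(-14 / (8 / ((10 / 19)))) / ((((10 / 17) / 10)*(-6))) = 595 / 228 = 2.61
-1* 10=-10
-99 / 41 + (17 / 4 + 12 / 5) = 3473 / 820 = 4.24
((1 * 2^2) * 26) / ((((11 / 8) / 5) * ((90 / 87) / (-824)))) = -9940736 / 33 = -301234.42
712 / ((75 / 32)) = 22784 / 75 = 303.79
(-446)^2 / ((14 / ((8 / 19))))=795664 / 133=5982.44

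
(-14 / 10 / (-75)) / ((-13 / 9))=-21 / 1625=-0.01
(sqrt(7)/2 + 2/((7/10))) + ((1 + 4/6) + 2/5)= sqrt(7)/2 + 517/105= 6.25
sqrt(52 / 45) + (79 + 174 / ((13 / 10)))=2 * sqrt(65) / 15 + 2767 / 13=213.92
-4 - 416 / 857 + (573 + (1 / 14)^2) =568.52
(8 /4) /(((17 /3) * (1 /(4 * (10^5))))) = 2400000 /17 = 141176.47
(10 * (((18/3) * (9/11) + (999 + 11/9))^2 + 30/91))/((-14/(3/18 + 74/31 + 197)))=-83612345138637295/580621041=-144005020.89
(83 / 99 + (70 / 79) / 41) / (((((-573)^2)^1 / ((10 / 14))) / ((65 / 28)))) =89624275 / 20635331871924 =0.00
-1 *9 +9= 0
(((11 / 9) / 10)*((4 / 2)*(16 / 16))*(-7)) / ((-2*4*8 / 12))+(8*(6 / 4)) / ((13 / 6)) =18281 / 3120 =5.86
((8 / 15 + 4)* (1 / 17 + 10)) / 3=76 / 5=15.20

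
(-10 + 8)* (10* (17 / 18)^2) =-1445 / 81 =-17.84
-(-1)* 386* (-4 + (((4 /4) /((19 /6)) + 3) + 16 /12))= 14282 /57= 250.56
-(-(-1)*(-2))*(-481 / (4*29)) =-481 / 58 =-8.29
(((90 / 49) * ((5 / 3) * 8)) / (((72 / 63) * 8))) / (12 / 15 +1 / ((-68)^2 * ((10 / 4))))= 72250 / 21581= 3.35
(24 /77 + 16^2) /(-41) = -19736 /3157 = -6.25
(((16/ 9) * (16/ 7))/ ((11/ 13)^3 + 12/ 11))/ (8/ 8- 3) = -3093376/ 2583315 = -1.20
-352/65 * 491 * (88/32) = -475288/65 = -7312.12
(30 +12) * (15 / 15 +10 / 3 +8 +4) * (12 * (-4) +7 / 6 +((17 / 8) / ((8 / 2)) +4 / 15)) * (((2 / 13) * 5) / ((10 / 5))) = -7579271 / 624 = -12146.27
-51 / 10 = -5.10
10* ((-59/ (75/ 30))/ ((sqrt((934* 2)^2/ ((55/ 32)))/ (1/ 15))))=-59* sqrt(110)/ 56040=-0.01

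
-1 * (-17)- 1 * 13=4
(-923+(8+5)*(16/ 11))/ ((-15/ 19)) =12597/ 11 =1145.18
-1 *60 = -60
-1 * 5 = -5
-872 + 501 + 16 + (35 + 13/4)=-1267/4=-316.75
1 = 1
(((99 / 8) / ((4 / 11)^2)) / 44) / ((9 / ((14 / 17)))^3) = 41503 / 25468992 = 0.00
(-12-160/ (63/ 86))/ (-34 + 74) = -5.76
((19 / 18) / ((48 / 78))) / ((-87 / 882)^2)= 593047 / 3364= 176.29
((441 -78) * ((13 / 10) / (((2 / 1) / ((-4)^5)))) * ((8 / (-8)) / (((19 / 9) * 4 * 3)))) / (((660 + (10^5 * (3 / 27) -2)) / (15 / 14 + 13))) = 401605776 / 35219065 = 11.40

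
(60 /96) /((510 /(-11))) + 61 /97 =48709 /79152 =0.62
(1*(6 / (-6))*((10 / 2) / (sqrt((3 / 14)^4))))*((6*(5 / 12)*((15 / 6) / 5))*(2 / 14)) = -175 / 9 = -19.44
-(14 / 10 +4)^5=-4591.65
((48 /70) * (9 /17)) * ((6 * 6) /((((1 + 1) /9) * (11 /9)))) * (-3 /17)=-944784 /111265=-8.49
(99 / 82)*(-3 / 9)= -33 / 82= -0.40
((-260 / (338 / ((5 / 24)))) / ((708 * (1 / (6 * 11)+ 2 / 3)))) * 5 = -275 / 165672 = -0.00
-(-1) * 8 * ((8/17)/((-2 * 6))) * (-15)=80/17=4.71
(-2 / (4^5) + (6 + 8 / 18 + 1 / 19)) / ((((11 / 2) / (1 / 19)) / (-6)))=-568661 / 1524864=-0.37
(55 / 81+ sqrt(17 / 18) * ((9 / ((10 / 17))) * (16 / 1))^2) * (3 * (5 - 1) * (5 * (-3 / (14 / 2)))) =-8989056 * sqrt(34) / 35 - 1100 / 63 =-1497581.84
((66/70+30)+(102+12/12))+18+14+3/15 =1163/7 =166.14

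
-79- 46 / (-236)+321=28579 / 118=242.19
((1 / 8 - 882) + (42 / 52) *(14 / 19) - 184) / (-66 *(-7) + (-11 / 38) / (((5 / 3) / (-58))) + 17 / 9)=-94724685 / 42144752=-2.25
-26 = -26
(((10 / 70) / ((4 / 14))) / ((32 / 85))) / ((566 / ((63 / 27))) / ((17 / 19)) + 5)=10115 / 2102848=0.00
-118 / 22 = -59 / 11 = -5.36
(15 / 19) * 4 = 60 / 19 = 3.16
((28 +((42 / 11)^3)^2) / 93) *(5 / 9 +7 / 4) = 114926685629 / 1482796557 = 77.51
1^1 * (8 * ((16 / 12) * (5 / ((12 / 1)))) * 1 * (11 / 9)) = 5.43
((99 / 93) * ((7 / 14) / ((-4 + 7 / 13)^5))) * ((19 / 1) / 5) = -77600237 / 19067906250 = -0.00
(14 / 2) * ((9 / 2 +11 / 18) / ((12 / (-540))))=-1610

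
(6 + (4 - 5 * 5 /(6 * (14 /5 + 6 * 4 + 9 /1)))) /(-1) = -10615 /1074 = -9.88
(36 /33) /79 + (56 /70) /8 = 0.11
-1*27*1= -27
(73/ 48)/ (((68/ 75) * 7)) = 1825/ 7616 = 0.24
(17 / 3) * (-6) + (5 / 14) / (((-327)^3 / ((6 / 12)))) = -33287425421 / 979041924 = -34.00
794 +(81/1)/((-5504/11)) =4369285/5504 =793.84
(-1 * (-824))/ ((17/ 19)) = 15656/ 17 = 920.94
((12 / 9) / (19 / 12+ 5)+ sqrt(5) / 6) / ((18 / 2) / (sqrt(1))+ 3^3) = 4 / 711+ sqrt(5) / 216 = 0.02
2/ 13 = 0.15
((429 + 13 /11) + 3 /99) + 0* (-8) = 14197 /33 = 430.21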